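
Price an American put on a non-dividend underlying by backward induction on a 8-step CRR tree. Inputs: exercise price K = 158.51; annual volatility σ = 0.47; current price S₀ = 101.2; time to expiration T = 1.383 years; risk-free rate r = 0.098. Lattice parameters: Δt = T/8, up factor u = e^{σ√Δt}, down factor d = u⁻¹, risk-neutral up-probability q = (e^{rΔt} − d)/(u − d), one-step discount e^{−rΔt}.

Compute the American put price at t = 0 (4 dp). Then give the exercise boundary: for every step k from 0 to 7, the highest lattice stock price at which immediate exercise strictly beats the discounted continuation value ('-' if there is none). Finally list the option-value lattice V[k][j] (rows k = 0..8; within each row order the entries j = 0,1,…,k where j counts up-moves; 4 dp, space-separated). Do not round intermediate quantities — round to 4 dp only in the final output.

price = 57.6914
boundary = - 83.2361 101.2000 83.2361 101.2000 83.2361 101.2000 123.0409
tree:
57.6914
75.2739 41.7275
90.0491 57.3100 27.2547
102.2015 75.2739 40.2515 14.9229
112.1968 90.0491 57.3100 24.2203 5.9432
120.4178 102.2015 75.2739 38.0888 10.8934 1.0929
127.1795 112.1968 90.0491 57.3100 19.7742 2.2000 0.0000
132.7409 120.4178 102.2015 75.2739 35.4691 4.4285 0.0000 0.0000
137.3152 127.1795 112.1968 90.0491 57.3100 8.9146 0.0000 0.0000 0.0000

Δt=0.17288, u=1.21582, d=0.82249, q=0.49474, disc=e^(-rΔt)=0.98320
k=8 terminal: V=max(K-S,0) → 137.3152 127.1795 112.1968 90.0491 57.3100 8.9146 0.0000 0.0000 0.0000
k=7: j=0 S=25.7691 intr=132.7409 cont=130.0781 V=132.7409[EX]; j=1 S=38.0922 intr=120.4178 cont=117.7550 V=120.4178[EX]; j=2 S=56.3085 intr=102.2015 cont=99.5387 V=102.2015[EX]; j=3 S=83.2361 intr=75.2739 cont=72.6111 V=75.2739[EX]; j=4 S=123.0409 intr=35.4691 cont=32.8063 V=35.4691[EX]; j=5 S=181.8809 intr=0.0000 cont=4.4285 V=4.4285[hold]; j=6 S=268.8591 intr=0.0000 cont=0.0000 V=0.0000[hold]; j=7 S=397.4316 intr=0.0000 cont=0.0000 V=0.0000[hold]  S*(7)=123.0409
k=6: j=0 S=31.3305 intr=127.1795 cont=124.5167 V=127.1795[EX]; j=1 S=46.3132 intr=112.1968 cont=109.5339 V=112.1968[EX]; j=2 S=68.4609 intr=90.0491 cont=87.3862 V=90.0491[EX]; j=3 S=101.2000 intr=57.3100 cont=54.6472 V=57.3100[EX]; j=4 S=149.5954 intr=8.9146 cont=19.7742 V=19.7742[hold]; j=5 S=221.1342 intr=0.0000 cont=2.2000 V=2.2000[hold]; j=6 S=326.8839 intr=0.0000 cont=0.0000 V=0.0000[hold]  S*(6)=101.2000
k=5: j=0 S=38.0922 intr=120.4178 cont=117.7550 V=120.4178[EX]; j=1 S=56.3085 intr=102.2015 cont=99.5387 V=102.2015[EX]; j=2 S=83.2361 intr=75.2739 cont=72.6111 V=75.2739[EX]; j=3 S=123.0409 intr=35.4691 cont=38.0888 V=38.0888[hold]; j=4 S=181.8809 intr=0.0000 cont=10.8934 V=10.8934[hold]; j=5 S=268.8591 intr=0.0000 cont=1.0929 V=1.0929[hold]  S*(5)=83.2361
k=4: j=0 S=46.3132 intr=112.1968 cont=109.5339 V=112.1968[EX]; j=1 S=68.4609 intr=90.0491 cont=87.3862 V=90.0491[EX]; j=2 S=101.2000 intr=57.3100 cont=55.9214 V=57.3100[EX]; j=3 S=149.5954 intr=8.9146 cont=24.2203 V=24.2203[hold]; j=4 S=221.1342 intr=0.0000 cont=5.9432 V=5.9432[hold]  S*(4)=101.2000
k=3: j=0 S=56.3085 intr=102.2015 cont=99.5387 V=102.2015[EX]; j=1 S=83.2361 intr=75.2739 cont=72.6111 V=75.2739[EX]; j=2 S=123.0409 intr=35.4691 cont=40.2515 V=40.2515[hold]; j=3 S=181.8809 intr=0.0000 cont=14.9229 V=14.9229[hold]  S*(3)=83.2361
k=2: j=0 S=68.4609 intr=90.0491 cont=87.3862 V=90.0491[EX]; j=1 S=101.2000 intr=57.3100 cont=56.9734 V=57.3100[EX]; j=2 S=149.5954 intr=8.9146 cont=27.2547 V=27.2547[hold]  S*(2)=101.2000
k=1: j=0 S=83.2361 intr=75.2739 cont=72.6111 V=75.2739[EX]; j=1 S=123.0409 intr=35.4691 cont=41.7275 V=41.7275[hold]  S*(1)=83.2361
k=0: j=0 S=101.2000 intr=57.3100 cont=57.6914 V=57.6914[hold]  S*(0)=-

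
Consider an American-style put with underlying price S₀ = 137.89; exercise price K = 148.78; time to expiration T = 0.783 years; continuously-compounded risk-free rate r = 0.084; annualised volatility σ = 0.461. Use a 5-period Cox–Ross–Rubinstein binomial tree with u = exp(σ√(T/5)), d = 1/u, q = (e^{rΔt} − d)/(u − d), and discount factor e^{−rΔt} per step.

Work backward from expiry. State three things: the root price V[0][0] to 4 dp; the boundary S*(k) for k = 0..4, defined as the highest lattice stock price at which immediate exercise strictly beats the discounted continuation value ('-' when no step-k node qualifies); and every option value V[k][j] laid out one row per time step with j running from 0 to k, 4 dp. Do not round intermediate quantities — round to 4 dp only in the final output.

price = 24.9801
boundary = - - 95.7361 79.7714 95.7361
tree:
24.9801
37.1739 12.9938
53.0439 21.6996 4.3054
69.0086 34.9151 8.5639 0.0000
82.3110 53.0439 17.0347 0.0000 0.0000
93.3952 69.0086 33.8842 0.0000 0.0000 0.0000

Δt=0.15660, u=1.20013, d=0.83324, q=0.49061, disc=e^(-rΔt)=0.98693
k=5 terminal: V=max(K-S,0) → 93.3952 69.0086 33.8842 0.0000 0.0000 0.0000
k=4: j=0 S=66.4690 intr=82.3110 cont=80.3667 V=82.3110[EX]; j=1 S=95.7361 intr=53.0439 cont=51.0996 V=53.0439[EX]; j=2 S=137.8900 intr=10.8900 cont=17.0347 V=17.0347[hold]; j=3 S=198.6048 intr=0.0000 cont=0.0000 V=0.0000[hold]; j=4 S=286.0530 intr=0.0000 cont=0.0000 V=0.0000[hold]  S*(4)=95.7361
k=3: j=0 S=79.7714 intr=69.0086 cont=67.0643 V=69.0086[EX]; j=1 S=114.8958 intr=33.8842 cont=34.9151 V=34.9151[hold]; j=2 S=165.4860 intr=0.0000 cont=8.5639 V=8.5639[hold]; j=3 S=238.3516 intr=0.0000 cont=0.0000 V=0.0000[hold]  S*(3)=79.7714
k=2: j=0 S=95.7361 intr=53.0439 cont=51.5988 V=53.0439[EX]; j=1 S=137.8900 intr=10.8900 cont=21.6996 V=21.6996[hold]; j=2 S=198.6048 intr=0.0000 cont=4.3054 V=4.3054[hold]  S*(2)=95.7361
k=1: j=0 S=114.8958 intr=33.8842 cont=37.1739 V=37.1739[hold]; j=1 S=165.4860 intr=0.0000 cont=12.9938 V=12.9938[hold]  S*(1)=-
k=0: j=0 S=137.8900 intr=10.8900 cont=24.9801 V=24.9801[hold]  S*(0)=-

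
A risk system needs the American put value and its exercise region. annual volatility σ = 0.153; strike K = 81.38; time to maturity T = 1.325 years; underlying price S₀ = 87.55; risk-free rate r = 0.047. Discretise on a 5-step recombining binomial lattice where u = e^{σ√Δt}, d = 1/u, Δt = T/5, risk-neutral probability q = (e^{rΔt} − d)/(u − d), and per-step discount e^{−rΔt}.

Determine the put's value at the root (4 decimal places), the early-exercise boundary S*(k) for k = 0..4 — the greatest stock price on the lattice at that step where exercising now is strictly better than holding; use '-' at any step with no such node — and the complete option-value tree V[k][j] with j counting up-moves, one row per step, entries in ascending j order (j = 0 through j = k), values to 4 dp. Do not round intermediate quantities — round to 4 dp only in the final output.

price = 1.9746
boundary = - - - 69.1256 74.7902
tree:
1.9746
3.7733 0.6043
6.9728 1.3419 0.0379
12.2544 2.9757 0.0871 0.0000
17.4899 6.5898 0.2004 0.0000 0.0000
22.3290 12.2544 0.4610 0.0000 0.0000 0.0000

Δt=0.26500  u=1.08195  d=0.92426  q=0.55980  discount=0.98762
step 5 (expiry): payoffs max(K−S,0) = 22.3290 12.2544 0.4610 0.0000 0.0000 0.0000
step 4: (k=4,j=0): S=63.8901, (K−S)⁺=17.4899, hold=16.4826 ⇒ V=17.4899 exercise | (k=4,j=1): S=74.7902, (K−S)⁺=6.5898, hold=5.5825 ⇒ V=6.5898 exercise | (k=4,j=2): S=87.5500, (K−S)⁺=0.0000, hold=0.2004 ⇒ V=0.2004 continue | (k=4,j=3): S=102.4867, (K−S)⁺=0.0000, hold=0.0000 ⇒ V=0.0000 continue | (k=4,j=4): S=119.9718, (K−S)⁺=0.0000, hold=0.0000 ⇒ V=0.0000 continue  boundary S*=74.7902
step 3: (k=3,j=0): S=69.1256, (K−S)⁺=12.2544, hold=11.2471 ⇒ V=12.2544 exercise | (k=3,j=1): S=80.9190, (K−S)⁺=0.4610, hold=2.9757 ⇒ V=2.9757 continue | (k=3,j=2): S=94.7244, (K−S)⁺=0.0000, hold=0.0871 ⇒ V=0.0871 continue | (k=3,j=3): S=110.8851, (K−S)⁺=0.0000, hold=0.0000 ⇒ V=0.0000 continue  boundary S*=69.1256
step 2: (k=2,j=0): S=74.7902, (K−S)⁺=6.5898, hold=6.9728 ⇒ V=6.9728 continue | (k=2,j=1): S=87.5500, (K−S)⁺=0.0000, hold=1.3419 ⇒ V=1.3419 continue | (k=2,j=2): S=102.4867, (K−S)⁺=0.0000, hold=0.0379 ⇒ V=0.0379 continue  boundary S*=-
step 1: (k=1,j=0): S=80.9190, (K−S)⁺=0.4610, hold=3.7733 ⇒ V=3.7733 continue | (k=1,j=1): S=94.7244, (K−S)⁺=0.0000, hold=0.6043 ⇒ V=0.6043 continue  boundary S*=-
step 0: (k=0,j=0): S=87.5500, (K−S)⁺=0.0000, hold=1.9746 ⇒ V=1.9746 continue  boundary S*=-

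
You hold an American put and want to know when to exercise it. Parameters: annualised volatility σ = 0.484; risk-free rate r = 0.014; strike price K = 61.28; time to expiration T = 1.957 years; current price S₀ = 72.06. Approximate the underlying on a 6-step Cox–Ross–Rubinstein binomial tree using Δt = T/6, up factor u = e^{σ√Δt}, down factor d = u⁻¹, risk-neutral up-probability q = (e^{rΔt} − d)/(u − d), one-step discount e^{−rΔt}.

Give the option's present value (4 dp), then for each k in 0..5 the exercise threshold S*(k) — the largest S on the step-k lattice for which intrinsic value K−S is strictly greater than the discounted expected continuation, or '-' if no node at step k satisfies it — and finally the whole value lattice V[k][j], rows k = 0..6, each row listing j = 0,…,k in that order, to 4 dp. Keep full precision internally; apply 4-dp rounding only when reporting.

price = 12.3635
boundary = - - - - 23.8511 31.4452
tree:
12.3635
17.2561 6.2528
23.3215 9.7007 1.9209
30.2827 14.6869 3.4429 0.0000
37.4289 21.4847 6.1707 0.0000 0.0000
43.1890 29.8348 11.0599 0.0000 0.0000 0.0000
47.5581 37.4289 19.8227 0.0000 0.0000 0.0000 0.0000

Δt=0.32617, u=1.31840, d=0.75850, q=0.43951, disc=e^(-rΔt)=0.99544
k=6 terminal: V=max(K-S,0) → 47.5581 37.4289 19.8227 0.0000 0.0000 0.0000 0.0000
k=5: j=0 S=18.0910 intr=43.1890 cont=42.9098 V=43.1890[EX]; j=1 S=31.4452 intr=29.8348 cont=29.5556 V=29.8348[EX]; j=2 S=54.6572 intr=6.6228 cont=11.0599 V=11.0599[hold]; j=3 S=95.0037 intr=0.0000 cont=0.0000 V=0.0000[hold]; j=4 S=165.1329 intr=0.0000 cont=0.0000 V=0.0000[hold]; j=5 S=287.0296 intr=0.0000 cont=0.0000 V=0.0000[hold]  S*(5)=31.4452
k=4: j=0 S=23.8511 intr=37.4289 cont=37.1497 V=37.4289[EX]; j=1 S=41.4573 intr=19.8227 cont=21.4847 V=21.4847[hold]; j=2 S=72.0600 intr=0.0000 cont=6.1707 V=6.1707[hold]; j=3 S=125.2527 intr=0.0000 cont=0.0000 V=0.0000[hold]; j=4 S=217.7109 intr=0.0000 cont=0.0000 V=0.0000[hold]  S*(4)=23.8511
k=3: j=0 S=31.4452 intr=29.8348 cont=30.2827 V=30.2827[hold]; j=1 S=54.6572 intr=6.6228 cont=14.6869 V=14.6869[hold]; j=2 S=95.0037 intr=0.0000 cont=3.4429 V=3.4429[hold]; j=3 S=165.1329 intr=0.0000 cont=0.0000 V=0.0000[hold]  S*(3)=-
k=2: j=0 S=41.4573 intr=19.8227 cont=23.3215 V=23.3215[hold]; j=1 S=72.0600 intr=0.0000 cont=9.7007 V=9.7007[hold]; j=2 S=125.2527 intr=0.0000 cont=1.9209 V=1.9209[hold]  S*(2)=-
k=1: j=0 S=54.6572 intr=6.6228 cont=17.2561 V=17.2561[hold]; j=1 S=95.0037 intr=0.0000 cont=6.2528 V=6.2528[hold]  S*(1)=-
k=0: j=0 S=72.0600 intr=0.0000 cont=12.3635 V=12.3635[hold]  S*(0)=-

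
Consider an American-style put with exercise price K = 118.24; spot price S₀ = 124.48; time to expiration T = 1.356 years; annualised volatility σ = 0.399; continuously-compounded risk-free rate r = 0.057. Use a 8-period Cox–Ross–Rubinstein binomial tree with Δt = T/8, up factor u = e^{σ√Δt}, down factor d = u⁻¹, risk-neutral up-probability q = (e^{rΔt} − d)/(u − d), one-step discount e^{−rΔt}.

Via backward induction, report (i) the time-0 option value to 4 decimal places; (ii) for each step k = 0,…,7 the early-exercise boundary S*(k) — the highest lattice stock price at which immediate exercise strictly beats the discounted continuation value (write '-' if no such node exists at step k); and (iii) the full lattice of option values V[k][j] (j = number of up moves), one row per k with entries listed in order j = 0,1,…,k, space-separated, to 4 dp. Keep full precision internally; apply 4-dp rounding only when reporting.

Δt=0.16950, u=1.17853, d=0.84851, q=0.48844, disc=e^(-rΔt)=0.99039
k=8 terminal: V=max(K-S,0) → 84.7922 71.7830 53.7142 28.6176 0.0000 0.0000 0.0000 0.0000 0.0000
k=7: j=0 S=39.4193 intr=78.8207 cont=77.6838 V=78.8207[EX]; j=1 S=54.7510 intr=63.4890 cont=62.3521 V=63.4890[EX]; j=2 S=76.0458 intr=42.1942 cont=41.0573 V=42.1942[EX]; j=3 S=105.6229 intr=12.6171 cont=14.4988 V=14.4988[hold]; j=4 S=146.7037 intr=0.0000 cont=0.0000 V=0.0000[hold]; j=5 S=203.7624 intr=0.0000 cont=0.0000 V=0.0000[hold]; j=6 S=283.0134 intr=0.0000 cont=0.0000 V=0.0000[hold]; j=7 S=393.0881 intr=0.0000 cont=0.0000 V=0.0000[hold]  S*(7)=76.0458
k=6: j=0 S=46.4570 intr=71.7830 cont=70.6462 V=71.7830[EX]; j=1 S=64.5258 intr=53.7142 cont=52.5773 V=53.7142[EX]; j=2 S=89.6224 intr=28.6176 cont=28.3910 V=28.6176[EX]; j=3 S=124.4800 intr=0.0000 cont=7.3457 V=7.3457[hold]; j=4 S=172.8950 intr=0.0000 cont=0.0000 V=0.0000[hold]; j=5 S=240.1405 intr=0.0000 cont=0.0000 V=0.0000[hold]; j=6 S=333.5404 intr=0.0000 cont=0.0000 V=0.0000[hold]  S*(6)=89.6224
k=5: j=0 S=54.7510 intr=63.4890 cont=62.3521 V=63.4890[EX]; j=1 S=76.0458 intr=42.1942 cont=41.0573 V=42.1942[EX]; j=2 S=105.6229 intr=12.6171 cont=18.0522 V=18.0522[hold]; j=3 S=146.7037 intr=0.0000 cont=3.7216 V=3.7216[hold]; j=4 S=203.7624 intr=0.0000 cont=0.0000 V=0.0000[hold]; j=5 S=283.0134 intr=0.0000 cont=0.0000 V=0.0000[hold]  S*(5)=76.0458
k=4: j=0 S=64.5258 intr=53.7142 cont=52.5773 V=53.7142[EX]; j=1 S=89.6224 intr=28.6176 cont=30.1099 V=30.1099[hold]; j=2 S=124.4800 intr=0.0000 cont=10.9463 V=10.9463[hold]; j=3 S=172.8950 intr=0.0000 cont=1.8855 V=1.8855[hold]; j=4 S=240.1405 intr=0.0000 cont=0.0000 V=0.0000[hold]  S*(4)=64.5258
k=3: j=0 S=76.0458 intr=42.1942 cont=41.7793 V=42.1942[EX]; j=1 S=105.6229 intr=12.6171 cont=20.5501 V=20.5501[hold]; j=2 S=146.7037 intr=0.0000 cont=6.4579 V=6.4579[hold]; j=3 S=203.7624 intr=0.0000 cont=0.9553 V=0.9553[hold]  S*(3)=76.0458
k=2: j=0 S=89.6224 intr=28.6176 cont=31.3183 V=31.3183[hold]; j=1 S=124.4800 intr=0.0000 cont=13.5355 V=13.5355[hold]; j=2 S=172.8950 intr=0.0000 cont=3.7339 V=3.7339[hold]  S*(2)=-
k=1: j=0 S=105.6229 intr=12.6171 cont=22.4148 V=22.4148[hold]; j=1 S=146.7037 intr=0.0000 cont=8.6639 V=8.6639[hold]  S*(1)=-
k=0: j=0 S=124.4800 intr=0.0000 cont=15.5473 V=15.5473[hold]  S*(0)=-

price = 15.5473
boundary = - - - 76.0458 64.5258 76.0458 89.6224 76.0458
tree:
15.5473
22.4148 8.6639
31.3183 13.5355 3.7339
42.1942 20.5501 6.4579 0.9553
53.7142 30.1099 10.9463 1.8855 0.0000
63.4890 42.1942 18.0522 3.7216 0.0000 0.0000
71.7830 53.7142 28.6176 7.3457 0.0000 0.0000 0.0000
78.8207 63.4890 42.1942 14.4988 0.0000 0.0000 0.0000 0.0000
84.7922 71.7830 53.7142 28.6176 0.0000 0.0000 0.0000 0.0000 0.0000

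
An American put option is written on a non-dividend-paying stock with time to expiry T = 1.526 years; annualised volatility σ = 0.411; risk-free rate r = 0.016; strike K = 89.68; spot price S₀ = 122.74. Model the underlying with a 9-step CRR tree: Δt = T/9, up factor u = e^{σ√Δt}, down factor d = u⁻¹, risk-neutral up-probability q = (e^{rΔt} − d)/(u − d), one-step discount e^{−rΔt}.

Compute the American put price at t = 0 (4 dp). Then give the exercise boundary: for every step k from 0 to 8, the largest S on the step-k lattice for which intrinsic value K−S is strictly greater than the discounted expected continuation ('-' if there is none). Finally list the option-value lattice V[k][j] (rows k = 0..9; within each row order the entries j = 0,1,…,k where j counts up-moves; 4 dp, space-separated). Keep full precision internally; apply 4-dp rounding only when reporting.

Δt=0.16956, u=1.18440, d=0.84431, q=0.46578, disc=e^(-rΔt)=0.99729
k=9 terminal: V=max(K-S,0) → 62.9195 52.1402 37.0188 15.8065 0.0000 0.0000 0.0000 0.0000 0.0000 0.0000
k=8: j=0 S=31.6952 intr=57.9848 cont=57.7419 V=57.9848[EX]; j=1 S=44.4622 intr=45.2178 cont=44.9748 V=45.2178[EX]; j=2 S=62.3720 intr=27.3080 cont=27.0650 V=27.3080[EX]; j=3 S=87.4959 intr=2.1841 cont=8.4213 V=8.4213[hold]; j=4 S=122.7400 intr=0.0000 cont=0.0000 V=0.0000[hold]; j=5 S=172.1807 intr=0.0000 cont=0.0000 V=0.0000[hold]; j=6 S=241.5364 intr=0.0000 cont=0.0000 V=0.0000[hold]; j=7 S=338.8292 intr=0.0000 cont=0.0000 V=0.0000[hold]; j=8 S=475.3123 intr=0.0000 cont=0.0000 V=0.0000[hold]  S*(8)=62.3720
k=7: j=0 S=37.5398 intr=52.1402 cont=51.8972 V=52.1402[EX]; j=1 S=52.6612 intr=37.0188 cont=36.7759 V=37.0188[EX]; j=2 S=73.8735 intr=15.8065 cont=18.4608 V=18.4608[hold]; j=3 S=103.6304 intr=0.0000 cont=4.4866 V=4.4866[hold]; j=4 S=145.3735 intr=0.0000 cont=0.0000 V=0.0000[hold]; j=5 S=203.9311 intr=0.0000 cont=0.0000 V=0.0000[hold]; j=6 S=286.0762 intr=0.0000 cont=0.0000 V=0.0000[hold]; j=7 S=401.3100 intr=0.0000 cont=0.0000 V=0.0000[hold]  S*(7)=52.6612
k=6: j=0 S=44.4622 intr=45.2178 cont=44.9748 V=45.2178[EX]; j=1 S=62.3720 intr=27.3080 cont=28.2980 V=28.2980[hold]; j=2 S=87.4959 intr=2.1841 cont=11.9196 V=11.9196[hold]; j=3 S=122.7400 intr=0.0000 cont=2.3904 V=2.3904[hold]; j=4 S=172.1807 intr=0.0000 cont=0.0000 V=0.0000[hold]; j=5 S=241.5364 intr=0.0000 cont=0.0000 V=0.0000[hold]; j=6 S=338.8292 intr=0.0000 cont=0.0000 V=0.0000[hold]  S*(6)=44.4622
k=5: j=0 S=52.6612 intr=37.0188 cont=37.2357 V=37.2357[hold]; j=1 S=73.8735 intr=15.8065 cont=20.6133 V=20.6133[hold]; j=2 S=103.6304 intr=0.0000 cont=7.4608 V=7.4608[hold]; j=3 S=145.3735 intr=0.0000 cont=1.2735 V=1.2735[hold]; j=4 S=203.9311 intr=0.0000 cont=0.0000 V=0.0000[hold]; j=5 S=286.0762 intr=0.0000 cont=0.0000 V=0.0000[hold]  S*(5)=-
k=4: j=0 S=62.3720 intr=27.3080 cont=29.4135 V=29.4135[hold]; j=1 S=87.4959 intr=2.1841 cont=14.4479 V=14.4479[hold]; j=2 S=122.7400 intr=0.0000 cont=4.5665 V=4.5665[hold]; j=3 S=172.1807 intr=0.0000 cont=0.6785 V=0.6785[hold]; j=4 S=241.5364 intr=0.0000 cont=0.0000 V=0.0000[hold]  S*(4)=-
k=3: j=0 S=73.8735 intr=15.8065 cont=22.3820 V=22.3820[hold]; j=1 S=103.6304 intr=0.0000 cont=9.8187 V=9.8187[hold]; j=2 S=145.3735 intr=0.0000 cont=2.7481 V=2.7481[hold]; j=3 S=203.9311 intr=0.0000 cont=0.3615 V=0.3615[hold]  S*(3)=-
k=2: j=0 S=87.4959 intr=2.1841 cont=16.4855 V=16.4855[hold]; j=1 S=122.7400 intr=0.0000 cont=6.5077 V=6.5077[hold]; j=2 S=172.1807 intr=0.0000 cont=1.6320 V=1.6320[hold]  S*(2)=-
k=1: j=0 S=103.6304 intr=0.0000 cont=11.8059 V=11.8059[hold]; j=1 S=145.3735 intr=0.0000 cont=4.2252 V=4.2252[hold]  S*(1)=-
k=0: j=0 S=122.7400 intr=0.0000 cont=8.2526 V=8.2526[hold]  S*(0)=-

price = 8.2526
boundary = - - - - - - 44.4622 52.6612 62.3720
tree:
8.2526
11.8059 4.2252
16.4855 6.5077 1.6320
22.3820 9.8187 2.7481 0.3615
29.4135 14.4479 4.5665 0.6785 0.0000
37.2357 20.6133 7.4608 1.2735 0.0000 0.0000
45.2178 28.2980 11.9196 2.3904 0.0000 0.0000 0.0000
52.1402 37.0188 18.4608 4.4866 0.0000 0.0000 0.0000 0.0000
57.9848 45.2178 27.3080 8.4213 0.0000 0.0000 0.0000 0.0000 0.0000
62.9195 52.1402 37.0188 15.8065 0.0000 0.0000 0.0000 0.0000 0.0000 0.0000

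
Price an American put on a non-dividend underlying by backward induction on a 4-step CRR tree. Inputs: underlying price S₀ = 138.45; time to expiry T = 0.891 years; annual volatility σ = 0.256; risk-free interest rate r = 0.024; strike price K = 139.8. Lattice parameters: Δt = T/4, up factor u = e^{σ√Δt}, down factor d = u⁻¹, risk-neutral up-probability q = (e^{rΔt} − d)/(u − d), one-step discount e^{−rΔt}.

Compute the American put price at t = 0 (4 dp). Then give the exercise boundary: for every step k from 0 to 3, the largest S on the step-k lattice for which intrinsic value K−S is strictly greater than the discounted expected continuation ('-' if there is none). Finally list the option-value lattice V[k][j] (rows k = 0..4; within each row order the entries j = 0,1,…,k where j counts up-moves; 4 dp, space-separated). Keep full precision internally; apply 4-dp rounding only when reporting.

price = 12.4570
boundary = - - 108.7296 122.6931
tree:
12.4570
20.0944 4.7058
31.0704 8.9785 0.3447
43.4448 17.1069 0.6822 0.0000
54.4109 31.0704 1.3500 0.0000 0.0000

Δt=0.22275, u=1.12842, d=0.88619, q=0.49196, disc=e^(-rΔt)=0.99467
k=4 terminal: V=max(K-S,0) → 54.4109 31.0704 1.3500 0.0000 0.0000
k=3: j=0 S=96.3552 intr=43.4448 cont=42.6995 V=43.4448[EX]; j=1 S=122.6931 intr=17.1069 cont=16.3615 V=17.1069[EX]; j=2 S=156.2304 intr=0.0000 cont=0.6822 V=0.6822[hold]; j=3 S=198.9349 intr=0.0000 cont=0.0000 V=0.0000[hold]  S*(3)=122.6931
k=2: j=0 S=108.7296 intr=31.0704 cont=30.3251 V=31.0704[EX]; j=1 S=138.4500 intr=1.3500 cont=8.9785 V=8.9785[hold]; j=2 S=176.2943 intr=0.0000 cont=0.3447 V=0.3447[hold]  S*(2)=108.7296
k=1: j=0 S=122.6931 intr=17.1069 cont=20.0944 V=20.0944[hold]; j=1 S=156.2304 intr=0.0000 cont=4.7058 V=4.7058[hold]  S*(1)=-
k=0: j=0 S=138.4500 intr=1.3500 cont=12.4570 V=12.4570[hold]  S*(0)=-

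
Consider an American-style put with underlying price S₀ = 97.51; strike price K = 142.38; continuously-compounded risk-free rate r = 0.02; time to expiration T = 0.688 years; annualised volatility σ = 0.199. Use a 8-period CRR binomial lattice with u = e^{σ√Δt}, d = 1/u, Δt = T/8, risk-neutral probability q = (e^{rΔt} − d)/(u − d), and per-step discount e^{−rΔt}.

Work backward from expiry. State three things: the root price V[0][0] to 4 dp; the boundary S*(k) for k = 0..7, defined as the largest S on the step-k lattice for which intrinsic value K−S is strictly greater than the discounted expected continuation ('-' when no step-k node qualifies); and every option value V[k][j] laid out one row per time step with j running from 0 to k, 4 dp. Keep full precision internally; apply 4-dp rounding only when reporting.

params: Δt=0.08600 u=1.06009 d=0.94331 q=0.50016 e^(-rΔt)=0.99828
t_8 payoffs: 81.2447 73.6761 65.1705 55.6120 44.8700 32.7982 19.2319 3.9860 0.0000
t_7: node(7,0) S=64.8092 payoff=77.5708 vs cont=77.3261 → 77.5708 [stop]  node(7,1) S=72.8326 payoff=69.5474 vs cont=69.3027 → 69.5474 [stop]  node(7,2) S=81.8493 payoff=60.5307 vs cont=60.2860 → 60.5307 [stop]  node(7,3) S=91.9823 payoff=50.3977 vs cont=50.1530 → 50.3977 [stop]  node(7,4) S=103.3698 payoff=39.0102 vs cont=38.7655 → 39.0102 [stop]  node(7,5) S=116.1671 payoff=26.2129 vs cont=25.9682 → 26.2129 [stop]  node(7,6) S=130.5487 payoff=11.8313 vs cont=11.5866 → 11.8313 [stop]  node(7,7) S=146.7107 payoff=0.0000 vs cont=1.9890 → 1.9890 [wait]  ⇒ S*(7)=130.5487
t_6: node(6,0) S=68.7039 payoff=73.6761 vs cont=73.4315 → 73.6761 [stop]  node(6,1) S=77.2095 payoff=65.1705 vs cont=64.9259 → 65.1705 [stop]  node(6,2) S=86.7680 payoff=55.6120 vs cont=55.3673 → 55.6120 [stop]  node(6,3) S=97.5100 payoff=44.8700 vs cont=44.6253 → 44.8700 [stop]  node(6,4) S=109.5818 payoff=32.7982 vs cont=32.5535 → 32.7982 [stop]  node(6,5) S=123.1481 payoff=19.2319 vs cont=18.9872 → 19.2319 [stop]  node(6,6) S=138.3940 payoff=3.9860 vs cont=6.8967 → 6.8967 [wait]  ⇒ S*(6)=123.1481
t_5: node(5,0) S=72.8326 payoff=69.5474 vs cont=69.3027 → 69.5474 [stop]  node(5,1) S=81.8493 payoff=60.5307 vs cont=60.2860 → 60.5307 [stop]  node(5,2) S=91.9823 payoff=50.3977 vs cont=50.1530 → 50.3977 [stop]  node(5,3) S=103.3698 payoff=39.0102 vs cont=38.7655 → 39.0102 [stop]  node(5,4) S=116.1671 payoff=26.2129 vs cont=25.9682 → 26.2129 [stop]  node(5,5) S=130.5487 payoff=11.8313 vs cont=13.0399 → 13.0399 [wait]  ⇒ S*(5)=116.1671
t_4: node(4,0) S=77.2095 payoff=65.1705 vs cont=64.9259 → 65.1705 [stop]  node(4,1) S=86.7680 payoff=55.6120 vs cont=55.3673 → 55.6120 [stop]  node(4,2) S=97.5100 payoff=44.8700 vs cont=44.6253 → 44.8700 [stop]  node(4,3) S=109.5818 payoff=32.7982 vs cont=32.5535 → 32.7982 [stop]  node(4,4) S=123.1481 payoff=19.2319 vs cont=19.5906 → 19.5906 [wait]  ⇒ S*(4)=109.5818
t_3: node(3,0) S=81.8493 payoff=60.5307 vs cont=60.2860 → 60.5307 [stop]  node(3,1) S=91.9823 payoff=50.3977 vs cont=50.1530 → 50.3977 [stop]  node(3,2) S=103.3698 payoff=39.0102 vs cont=38.7655 → 39.0102 [stop]  node(3,3) S=116.1671 payoff=26.2129 vs cont=26.1473 → 26.2129 [stop]  ⇒ S*(3)=116.1671
t_2: node(2,0) S=86.7680 payoff=55.6120 vs cont=55.3673 → 55.6120 [stop]  node(2,1) S=97.5100 payoff=44.8700 vs cont=44.6253 → 44.8700 [stop]  node(2,2) S=109.5818 payoff=32.7982 vs cont=32.5535 → 32.7982 [stop]  ⇒ S*(2)=109.5818
t_1: node(1,0) S=91.9823 payoff=50.3977 vs cont=50.1530 → 50.3977 [stop]  node(1,1) S=103.3698 payoff=39.0102 vs cont=38.7655 → 39.0102 [stop]  ⇒ S*(1)=103.3698
t_0: node(0,0) S=97.5100 payoff=44.8700 vs cont=44.6253 → 44.8700 [stop]  ⇒ S*(0)=97.5100

price = 44.8700
boundary = 97.5100 103.3698 109.5818 116.1671 109.5818 116.1671 123.1481 130.5487
tree:
44.8700
50.3977 39.0102
55.6120 44.8700 32.7982
60.5307 50.3977 39.0102 26.2129
65.1705 55.6120 44.8700 32.7982 19.5906
69.5474 60.5307 50.3977 39.0102 26.2129 13.0399
73.6761 65.1705 55.6120 44.8700 32.7982 19.2319 6.8967
77.5708 69.5474 60.5307 50.3977 39.0102 26.2129 11.8313 1.9890
81.2447 73.6761 65.1705 55.6120 44.8700 32.7982 19.2319 3.9860 0.0000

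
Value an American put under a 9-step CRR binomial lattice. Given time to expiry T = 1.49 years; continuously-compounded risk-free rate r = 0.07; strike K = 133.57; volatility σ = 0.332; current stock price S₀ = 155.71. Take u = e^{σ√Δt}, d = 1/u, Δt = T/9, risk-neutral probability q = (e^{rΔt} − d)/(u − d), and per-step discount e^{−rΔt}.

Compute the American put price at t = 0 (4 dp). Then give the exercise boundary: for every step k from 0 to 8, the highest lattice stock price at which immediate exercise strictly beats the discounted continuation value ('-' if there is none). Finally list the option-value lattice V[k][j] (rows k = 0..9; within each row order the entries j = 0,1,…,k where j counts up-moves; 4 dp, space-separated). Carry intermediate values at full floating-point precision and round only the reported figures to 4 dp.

Δt=0.16556, u=1.14464, d=0.87364, q=0.50929, disc=e^(-rΔt)=0.98848
k=9 terminal: V=max(K-S,0) → 87.4050 73.0851 54.3233 29.7418 0.0000 0.0000 0.0000 0.0000 0.0000 0.0000
k=8: j=0 S=52.8421 intr=80.7279 cont=79.1889 V=80.7279[EX]; j=1 S=69.2332 intr=64.3368 cont=62.7978 V=64.3368[EX]; j=2 S=90.7086 intr=42.8614 cont=41.3224 V=42.8614[EX]; j=3 S=118.8454 intr=14.7246 cont=14.4264 V=14.7246[EX]; j=4 S=155.7100 intr=0.0000 cont=0.0000 V=0.0000[hold]; j=5 S=204.0096 intr=0.0000 cont=0.0000 V=0.0000[hold]; j=6 S=267.2912 intr=0.0000 cont=0.0000 V=0.0000[hold]; j=7 S=350.2022 intr=0.0000 cont=0.0000 V=0.0000[hold]; j=8 S=458.8312 intr=0.0000 cont=0.0000 V=0.0000[hold]  S*(8)=118.8454
k=7: j=0 S=60.4849 intr=73.0851 cont=71.5461 V=73.0851[EX]; j=1 S=79.2467 intr=54.3233 cont=52.7843 V=54.3233[EX]; j=2 S=103.8282 intr=29.7418 cont=28.2028 V=29.7418[EX]; j=3 S=136.0346 intr=0.0000 cont=7.1422 V=7.1422[hold]; j=4 S=178.2311 intr=0.0000 cont=0.0000 V=0.0000[hold]; j=5 S=233.5165 intr=0.0000 cont=0.0000 V=0.0000[hold]; j=6 S=305.9509 intr=0.0000 cont=0.0000 V=0.0000[hold]; j=7 S=400.8537 intr=0.0000 cont=0.0000 V=0.0000[hold]  S*(7)=103.8282
k=6: j=0 S=69.2332 intr=64.3368 cont=62.7978 V=64.3368[EX]; j=1 S=90.7086 intr=42.8614 cont=41.3224 V=42.8614[EX]; j=2 S=118.8454 intr=14.7246 cont=18.0219 V=18.0219[hold]; j=3 S=155.7100 intr=0.0000 cont=3.4644 V=3.4644[hold]; j=4 S=204.0096 intr=0.0000 cont=0.0000 V=0.0000[hold]; j=5 S=267.2912 intr=0.0000 cont=0.0000 V=0.0000[hold]; j=6 S=350.2022 intr=0.0000 cont=0.0000 V=0.0000[hold]  S*(6)=90.7086
k=5: j=0 S=79.2467 intr=54.3233 cont=52.7843 V=54.3233[EX]; j=1 S=103.8282 intr=29.7418 cont=29.8628 V=29.8628[hold]; j=2 S=136.0346 intr=0.0000 cont=10.4856 V=10.4856[hold]; j=3 S=178.2311 intr=0.0000 cont=1.6804 V=1.6804[hold]; j=4 S=233.5165 intr=0.0000 cont=0.0000 V=0.0000[hold]; j=5 S=305.9509 intr=0.0000 cont=0.0000 V=0.0000[hold]  S*(5)=79.2467
k=4: j=0 S=90.7086 intr=42.8614 cont=41.3833 V=42.8614[EX]; j=1 S=118.8454 intr=14.7246 cont=19.7638 V=19.7638[hold]; j=2 S=155.7100 intr=0.0000 cont=5.9320 V=5.9320[hold]; j=3 S=204.0096 intr=0.0000 cont=0.8151 V=0.8151[hold]; j=4 S=267.2912 intr=0.0000 cont=0.0000 V=0.0000[hold]  S*(4)=90.7086
k=3: j=0 S=103.8282 intr=29.7418 cont=30.7396 V=30.7396[hold]; j=1 S=136.0346 intr=0.0000 cont=12.5728 V=12.5728[hold]; j=2 S=178.2311 intr=0.0000 cont=3.2877 V=3.2877[hold]; j=3 S=233.5165 intr=0.0000 cont=0.3954 V=0.3954[hold]  S*(3)=-
k=2: j=0 S=118.8454 intr=14.7246 cont=21.2398 V=21.2398[hold]; j=1 S=155.7100 intr=0.0000 cont=7.7536 V=7.7536[hold]; j=2 S=204.0096 intr=0.0000 cont=1.7937 V=1.7937[hold]  S*(2)=-
k=1: j=0 S=136.0346 intr=0.0000 cont=14.2058 V=14.2058[hold]; j=1 S=178.2311 intr=0.0000 cont=4.6639 V=4.6639[hold]  S*(1)=-
k=0: j=0 S=155.7100 intr=0.0000 cont=9.2385 V=9.2385[hold]  S*(0)=-

price = 9.2385
boundary = - - - - 90.7086 79.2467 90.7086 103.8282 118.8454
tree:
9.2385
14.2058 4.6639
21.2398 7.7536 1.7937
30.7396 12.5728 3.2877 0.3954
42.8614 19.7638 5.9320 0.8151 0.0000
54.3233 29.8628 10.4856 1.6804 0.0000 0.0000
64.3368 42.8614 18.0219 3.4644 0.0000 0.0000 0.0000
73.0851 54.3233 29.7418 7.1422 0.0000 0.0000 0.0000 0.0000
80.7279 64.3368 42.8614 14.7246 0.0000 0.0000 0.0000 0.0000 0.0000
87.4050 73.0851 54.3233 29.7418 0.0000 0.0000 0.0000 0.0000 0.0000 0.0000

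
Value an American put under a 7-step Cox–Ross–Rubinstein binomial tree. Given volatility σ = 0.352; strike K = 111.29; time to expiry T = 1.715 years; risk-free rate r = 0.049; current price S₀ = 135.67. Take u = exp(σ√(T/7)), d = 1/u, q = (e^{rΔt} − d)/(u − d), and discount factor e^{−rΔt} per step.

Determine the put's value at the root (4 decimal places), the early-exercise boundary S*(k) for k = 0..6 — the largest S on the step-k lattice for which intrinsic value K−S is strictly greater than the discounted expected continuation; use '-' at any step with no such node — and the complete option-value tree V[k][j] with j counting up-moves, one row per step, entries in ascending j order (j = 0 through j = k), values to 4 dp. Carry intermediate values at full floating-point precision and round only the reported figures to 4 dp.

price = 8.9639
boundary = - - - - 67.5793 80.4417 95.7522
tree:
8.9639
14.0606 3.9016
21.3996 6.7996 0.9938
31.3478 11.6145 1.9761 0.0000
43.7107 19.3044 3.9295 0.0000 0.0000
54.5165 30.8483 7.8138 0.0000 0.0000 0.0000
63.5944 43.7107 15.5378 0.0000 0.0000 0.0000 0.0000
71.2208 54.5165 30.8483 0.0000 0.0000 0.0000 0.0000 0.0000

params: Δt=0.24500 u=1.19033 d=0.84010 q=0.49104 e^(-rΔt)=0.98807
t_7 payoffs: 71.2208 54.5165 30.8483 0.0000 0.0000 0.0000 0.0000 0.0000
t_6: node(6,0) S=47.6956 payoff=63.5944 vs cont=62.2664 → 63.5944 [stop]  node(6,1) S=67.5793 payoff=43.7107 vs cont=42.3827 → 43.7107 [stop]  node(6,2) S=95.7522 payoff=15.5378 vs cont=15.5133 → 15.5378 [stop]  node(6,3) S=135.6700 payoff=0.0000 vs cont=0.0000 → 0.0000 [wait]  node(6,4) S=192.2291 payoff=0.0000 vs cont=0.0000 → 0.0000 [wait]  node(6,5) S=272.3669 payoff=0.0000 vs cont=0.0000 → 0.0000 [wait]  node(6,6) S=385.9131 payoff=0.0000 vs cont=0.0000 → 0.0000 [wait]  ⇒ S*(6)=95.7522
t_5: node(5,0) S=56.7735 payoff=54.5165 vs cont=53.1884 → 54.5165 [stop]  node(5,1) S=80.4417 payoff=30.8483 vs cont=29.5203 → 30.8483 [stop]  node(5,2) S=113.9767 payoff=0.0000 vs cont=7.8138 → 7.8138 [wait]  node(5,3) S=161.4922 payoff=0.0000 vs cont=0.0000 → 0.0000 [wait]  node(5,4) S=228.8161 payoff=0.0000 vs cont=0.0000 → 0.0000 [wait]  node(5,5) S=324.2066 payoff=0.0000 vs cont=0.0000 → 0.0000 [wait]  ⇒ S*(5)=80.4417
t_4: node(4,0) S=67.5793 payoff=43.7107 vs cont=42.3827 → 43.7107 [stop]  node(4,1) S=95.7522 payoff=15.5378 vs cont=19.3044 → 19.3044 [wait]  node(4,2) S=135.6700 payoff=0.0000 vs cont=3.9295 → 3.9295 [wait]  node(4,3) S=192.2291 payoff=0.0000 vs cont=0.0000 → 0.0000 [wait]  node(4,4) S=272.3669 payoff=0.0000 vs cont=0.0000 → 0.0000 [wait]  ⇒ S*(4)=67.5793
t_3: node(3,0) S=80.4417 payoff=30.8483 vs cont=31.3478 → 31.3478 [wait]  node(3,1) S=113.9767 payoff=0.0000 vs cont=11.6145 → 11.6145 [wait]  node(3,2) S=161.4922 payoff=0.0000 vs cont=1.9761 → 1.9761 [wait]  node(3,3) S=228.8161 payoff=0.0000 vs cont=0.0000 → 0.0000 [wait]  ⇒ S*(3)=-
t_2: node(2,0) S=95.7522 payoff=15.5378 vs cont=21.3996 → 21.3996 [wait]  node(2,1) S=135.6700 payoff=0.0000 vs cont=6.7996 → 6.7996 [wait]  node(2,2) S=192.2291 payoff=0.0000 vs cont=0.9938 → 0.9938 [wait]  ⇒ S*(2)=-
t_1: node(1,0) S=113.9767 payoff=0.0000 vs cont=14.0606 → 14.0606 [wait]  node(1,1) S=161.4922 payoff=0.0000 vs cont=3.9016 → 3.9016 [wait]  ⇒ S*(1)=-
t_0: node(0,0) S=135.6700 payoff=0.0000 vs cont=8.9639 → 8.9639 [wait]  ⇒ S*(0)=-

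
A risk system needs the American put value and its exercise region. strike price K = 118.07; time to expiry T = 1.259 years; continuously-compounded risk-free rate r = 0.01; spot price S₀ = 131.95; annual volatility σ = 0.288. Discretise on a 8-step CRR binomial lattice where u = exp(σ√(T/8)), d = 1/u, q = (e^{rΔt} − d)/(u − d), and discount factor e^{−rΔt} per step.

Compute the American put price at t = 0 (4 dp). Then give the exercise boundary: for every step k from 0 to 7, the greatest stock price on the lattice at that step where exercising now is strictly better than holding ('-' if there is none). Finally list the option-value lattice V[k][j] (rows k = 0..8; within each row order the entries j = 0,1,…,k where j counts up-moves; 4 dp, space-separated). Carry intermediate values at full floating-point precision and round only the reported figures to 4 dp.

price = 9.9398
boundary = - - - - - 74.5275 83.5478 93.6599
tree:
9.9398
14.2505 5.2716
19.8725 8.1663 2.1321
26.8334 12.3469 3.6342 0.5011
34.9074 18.1166 6.0954 0.9621 0.0000
43.5425 25.6055 10.0093 1.8472 0.0000 0.0000
51.5890 34.5222 15.9658 3.5466 0.0000 0.0000 0.0000
58.7667 43.5425 24.4101 6.8095 0.0000 0.0000 0.0000 0.0000
65.1694 51.5890 34.5222 13.0741 0.0000 0.0000 0.0000 0.0000 0.0000

Δt=0.15737, u=1.12103, d=0.89203, q=0.47835, disc=e^(-rΔt)=0.99843
k=8 terminal: V=max(K-S,0) → 65.1694 51.5890 34.5222 13.0741 0.0000 0.0000 0.0000 0.0000 0.0000
k=7: j=0 S=59.3033 intr=58.7667 cont=58.5810 V=58.7667[EX]; j=1 S=74.5275 intr=43.5425 cont=43.3569 V=43.5425[EX]; j=2 S=93.6599 intr=24.4101 cont=24.2245 V=24.4101[EX]; j=3 S=117.7039 intr=0.3661 cont=6.8095 V=6.8095[hold]; j=4 S=147.9204 intr=0.0000 cont=0.0000 V=0.0000[hold]; j=5 S=185.8939 intr=0.0000 cont=0.0000 V=0.0000[hold]; j=6 S=233.6159 intr=0.0000 cont=0.0000 V=0.0000[hold]; j=7 S=293.5890 intr=0.0000 cont=0.0000 V=0.0000[hold]  S*(7)=93.6599
k=6: j=0 S=66.4810 intr=51.5890 cont=51.4033 V=51.5890[EX]; j=1 S=83.5478 intr=34.5222 cont=34.3366 V=34.5222[EX]; j=2 S=104.9959 intr=13.0741 cont=15.9658 V=15.9658[hold]; j=3 S=131.9500 intr=0.0000 cont=3.5466 V=3.5466[hold]; j=4 S=165.8237 intr=0.0000 cont=0.0000 V=0.0000[hold]; j=5 S=208.3934 intr=0.0000 cont=0.0000 V=0.0000[hold]; j=6 S=261.8913 intr=0.0000 cont=0.0000 V=0.0000[hold]  S*(6)=83.5478
k=5: j=0 S=74.5275 intr=43.5425 cont=43.3569 V=43.5425[EX]; j=1 S=93.6599 intr=24.4101 cont=25.6055 V=25.6055[hold]; j=2 S=117.7039 intr=0.3661 cont=10.0093 V=10.0093[hold]; j=3 S=147.9204 intr=0.0000 cont=1.8472 V=1.8472[hold]; j=4 S=185.8939 intr=0.0000 cont=0.0000 V=0.0000[hold]; j=5 S=233.6159 intr=0.0000 cont=0.0000 V=0.0000[hold]  S*(5)=74.5275
k=4: j=0 S=83.5478 intr=34.5222 cont=34.9074 V=34.9074[hold]; j=1 S=104.9959 intr=13.0741 cont=18.1166 V=18.1166[hold]; j=2 S=131.9500 intr=0.0000 cont=6.0954 V=6.0954[hold]; j=3 S=165.8237 intr=0.0000 cont=0.9621 V=0.9621[hold]; j=4 S=208.3934 intr=0.0000 cont=0.0000 V=0.0000[hold]  S*(4)=-
k=3: j=0 S=93.6599 intr=24.4101 cont=26.8334 V=26.8334[hold]; j=1 S=117.7039 intr=0.3661 cont=12.3469 V=12.3469[hold]; j=2 S=147.9204 intr=0.0000 cont=3.6342 V=3.6342[hold]; j=3 S=185.8939 intr=0.0000 cont=0.5011 V=0.5011[hold]  S*(3)=-
k=2: j=0 S=104.9959 intr=13.0741 cont=19.8725 V=19.8725[hold]; j=1 S=131.9500 intr=0.0000 cont=8.1663 V=8.1663[hold]; j=2 S=165.8237 intr=0.0000 cont=2.1321 V=2.1321[hold]  S*(2)=-
k=1: j=0 S=117.7039 intr=0.3661 cont=14.2505 V=14.2505[hold]; j=1 S=147.9204 intr=0.0000 cont=5.2716 V=5.2716[hold]  S*(1)=-
k=0: j=0 S=131.9500 intr=0.0000 cont=9.9398 V=9.9398[hold]  S*(0)=-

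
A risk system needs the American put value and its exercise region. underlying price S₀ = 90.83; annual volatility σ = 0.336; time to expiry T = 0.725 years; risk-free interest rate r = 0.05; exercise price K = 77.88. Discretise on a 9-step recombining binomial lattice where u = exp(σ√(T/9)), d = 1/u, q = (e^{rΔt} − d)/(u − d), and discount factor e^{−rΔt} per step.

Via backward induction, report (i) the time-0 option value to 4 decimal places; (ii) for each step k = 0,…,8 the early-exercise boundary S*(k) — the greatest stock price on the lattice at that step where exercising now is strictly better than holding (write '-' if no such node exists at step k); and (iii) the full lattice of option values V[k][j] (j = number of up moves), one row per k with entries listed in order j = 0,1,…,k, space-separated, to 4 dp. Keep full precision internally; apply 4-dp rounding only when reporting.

Δt=0.08056, u=1.10006, d=0.90904, q=0.49731, disc=e^(-rΔt)=0.99598
k=9 terminal: V=max(K-S,0) → 39.3781 31.2876 21.4970 9.6492 0.0000 0.0000 0.0000 0.0000 0.0000 0.0000
k=8: j=0 S=42.3544 intr=35.5256 cont=35.2125 V=35.5256[EX]; j=1 S=51.2544 intr=26.6256 cont=26.3125 V=26.6256[EX]; j=2 S=62.0246 intr=15.8554 cont=15.5423 V=15.8554[EX]; j=3 S=75.0580 intr=2.8220 cont=4.8311 V=4.8311[hold]; j=4 S=90.8300 intr=0.0000 cont=0.0000 V=0.0000[hold]; j=5 S=109.9163 intr=0.0000 cont=0.0000 V=0.0000[hold]; j=6 S=133.0131 intr=0.0000 cont=0.0000 V=0.0000[hold]; j=7 S=160.9634 intr=0.0000 cont=0.0000 V=0.0000[hold]; j=8 S=194.7869 intr=0.0000 cont=0.0000 V=0.0000[hold]  S*(8)=62.0246
k=7: j=0 S=46.5924 intr=31.2876 cont=30.9745 V=31.2876[EX]; j=1 S=56.3830 intr=21.4970 cont=21.1840 V=21.4970[EX]; j=2 S=68.2308 intr=9.6492 cont=10.3313 V=10.3313[hold]; j=3 S=82.5682 intr=0.0000 cont=2.4188 V=2.4188[hold]; j=4 S=99.9184 intr=0.0000 cont=0.0000 V=0.0000[hold]; j=5 S=120.9145 intr=0.0000 cont=0.0000 V=0.0000[hold]; j=6 S=146.3224 intr=0.0000 cont=0.0000 V=0.0000[hold]; j=7 S=177.0694 intr=0.0000 cont=0.0000 V=0.0000[hold]  S*(7)=56.3830
k=6: j=0 S=51.2544 intr=26.6256 cont=26.3125 V=26.6256[EX]; j=1 S=62.0246 intr=15.8554 cont=15.8802 V=15.8802[hold]; j=2 S=75.0580 intr=2.8220 cont=6.3706 V=6.3706[hold]; j=3 S=90.8300 intr=0.0000 cont=1.2110 V=1.2110[hold]; j=4 S=109.9163 intr=0.0000 cont=0.0000 V=0.0000[hold]; j=5 S=133.0131 intr=0.0000 cont=0.0000 V=0.0000[hold]; j=6 S=160.9634 intr=0.0000 cont=0.0000 V=0.0000[hold]  S*(6)=51.2544
k=5: j=0 S=56.3830 intr=21.4970 cont=21.1963 V=21.4970[EX]; j=1 S=68.2308 intr=9.6492 cont=11.1062 V=11.1062[hold]; j=2 S=82.5682 intr=0.0000 cont=3.7895 V=3.7895[hold]; j=3 S=99.9184 intr=0.0000 cont=0.6063 V=0.6063[hold]; j=4 S=120.9145 intr=0.0000 cont=0.0000 V=0.0000[hold]; j=5 S=146.3224 intr=0.0000 cont=0.0000 V=0.0000[hold]  S*(5)=56.3830
k=4: j=0 S=62.0246 intr=15.8554 cont=16.2640 V=16.2640[hold]; j=1 S=75.0580 intr=2.8220 cont=7.4375 V=7.4375[hold]; j=2 S=90.8300 intr=0.0000 cont=2.1976 V=2.1976[hold]; j=3 S=109.9163 intr=0.0000 cont=0.3036 V=0.3036[hold]; j=4 S=133.0131 intr=0.0000 cont=0.0000 V=0.0000[hold]  S*(4)=-
k=3: j=0 S=68.2308 intr=9.6492 cont=11.8268 V=11.8268[hold]; j=1 S=82.5682 intr=0.0000 cont=4.8123 V=4.8123[hold]; j=2 S=99.9184 intr=0.0000 cont=1.2506 V=1.2506[hold]; j=3 S=120.9145 intr=0.0000 cont=0.1520 V=0.1520[hold]  S*(3)=-
k=2: j=0 S=75.0580 intr=2.8220 cont=8.3049 V=8.3049[hold]; j=1 S=90.8300 intr=0.0000 cont=3.0288 V=3.0288[hold]; j=2 S=109.9163 intr=0.0000 cont=0.7014 V=0.7014[hold]  S*(2)=-
k=1: j=0 S=82.5682 intr=0.0000 cont=5.6583 V=5.6583[hold]; j=1 S=99.9184 intr=0.0000 cont=1.8639 V=1.8639[hold]  S*(1)=-
k=0: j=0 S=90.8300 intr=0.0000 cont=3.7561 V=3.7561[hold]  S*(0)=-

price = 3.7561
boundary = - - - - - 56.3830 51.2544 56.3830 62.0246
tree:
3.7561
5.6583 1.8639
8.3049 3.0288 0.7014
11.8268 4.8123 1.2506 0.1520
16.2640 7.4375 2.1976 0.3036 0.0000
21.4970 11.1062 3.7895 0.6063 0.0000 0.0000
26.6256 15.8802 6.3706 1.2110 0.0000 0.0000 0.0000
31.2876 21.4970 10.3313 2.4188 0.0000 0.0000 0.0000 0.0000
35.5256 26.6256 15.8554 4.8311 0.0000 0.0000 0.0000 0.0000 0.0000
39.3781 31.2876 21.4970 9.6492 0.0000 0.0000 0.0000 0.0000 0.0000 0.0000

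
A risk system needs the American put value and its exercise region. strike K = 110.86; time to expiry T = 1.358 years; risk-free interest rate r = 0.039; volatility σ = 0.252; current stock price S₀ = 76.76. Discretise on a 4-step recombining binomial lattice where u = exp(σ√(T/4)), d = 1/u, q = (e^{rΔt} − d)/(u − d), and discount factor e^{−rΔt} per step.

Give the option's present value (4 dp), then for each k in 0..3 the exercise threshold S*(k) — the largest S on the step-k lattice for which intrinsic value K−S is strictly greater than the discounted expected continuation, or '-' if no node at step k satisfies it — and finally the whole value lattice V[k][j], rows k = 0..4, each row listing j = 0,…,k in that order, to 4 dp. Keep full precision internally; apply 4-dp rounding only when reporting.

price = 34.1000
boundary = 76.7600 66.2776 76.7600 88.9003
tree:
34.1000
44.5824 22.8468
53.6333 34.1000 12.5721
61.4483 44.5824 21.9597 3.8308
68.1960 53.6333 34.1000 7.8993 0.0000

params: Δt=0.33950 u=1.15816 d=0.86344 q=0.50858 e^(-rΔt)=0.98685
t_4 payoffs: 68.1960 53.6333 34.1000 7.8993 0.0000
t_3: node(3,0) S=49.4117 payoff=61.4483 vs cont=59.9901 → 61.4483 [stop]  node(3,1) S=66.2776 payoff=44.5824 vs cont=43.1242 → 44.5824 [stop]  node(3,2) S=88.9003 payoff=21.9597 vs cont=20.5015 → 21.9597 [stop]  node(3,3) S=119.2449 payoff=0.0000 vs cont=3.8308 → 3.8308 [wait]  ⇒ S*(3)=88.9003
t_2: node(2,0) S=57.2267 payoff=53.6333 vs cont=52.1752 → 53.6333 [stop]  node(2,1) S=76.7600 payoff=34.1000 vs cont=32.6418 → 34.1000 [stop]  node(2,2) S=102.9607 payoff=7.8993 vs cont=12.5721 → 12.5721 [wait]  ⇒ S*(2)=76.7600
t_1: node(1,0) S=66.2776 payoff=44.5824 vs cont=43.1242 → 44.5824 [stop]  node(1,1) S=88.9003 payoff=21.9597 vs cont=22.8468 → 22.8468 [wait]  ⇒ S*(1)=66.2776
t_0: node(0,0) S=76.7600 payoff=34.1000 vs cont=33.0871 → 34.1000 [stop]  ⇒ S*(0)=76.7600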